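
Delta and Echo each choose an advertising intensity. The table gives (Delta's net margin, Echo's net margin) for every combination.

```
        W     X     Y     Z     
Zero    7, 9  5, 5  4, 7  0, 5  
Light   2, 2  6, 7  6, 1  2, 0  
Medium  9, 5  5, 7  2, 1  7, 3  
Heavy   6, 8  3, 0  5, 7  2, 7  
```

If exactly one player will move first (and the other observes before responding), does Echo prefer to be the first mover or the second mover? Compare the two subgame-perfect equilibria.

If Delta leads: Echo's best replies are Zero→W, Light→X, Medium→X, Heavy→W; Delta's induced payoffs 7, 6, 5, 6; outcome (Zero, W), payoffs (7, 9).
If Echo leads: Delta's best replies are W→Medium, X→Light, Y→Light, Z→Medium; Echo's induced payoffs 5, 7, 1, 3; outcome (Light, X), payoffs (6, 7).
Echo gets 7 moving first and 9 moving second, so Echo prefers to move second.

second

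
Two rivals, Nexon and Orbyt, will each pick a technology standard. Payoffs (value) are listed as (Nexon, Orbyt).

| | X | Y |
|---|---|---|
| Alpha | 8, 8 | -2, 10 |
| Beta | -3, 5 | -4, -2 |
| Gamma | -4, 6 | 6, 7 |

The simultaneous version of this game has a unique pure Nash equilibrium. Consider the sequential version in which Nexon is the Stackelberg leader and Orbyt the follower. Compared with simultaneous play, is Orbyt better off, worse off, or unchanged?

Solve by backward induction (Nexon leads).
- Alpha → Orbyt plays Y (best of 8, 10); Nexon gets -2.
- Beta → Orbyt plays X (best of 5, -2); Nexon gets -3.
- Gamma → Orbyt plays Y (best of 6, 7); Nexon gets 6.
Among -2, -3, 6, the best is 6 at Gamma. Subgame-perfect outcome: (Gamma, Y) with payoffs (6, 7).
For the simultaneous game, intersect best replies.
Nexon's best replies: X→Alpha; Y→Gamma.
Orbyt's best replies: Alpha→Y; Beta→X; Gamma→Y.
Only (Gamma, Y) has each player best-responding; Nash payoffs (6, 7).
Orbyt earns 7 sequentially versus 7 at the Nash outcome: unchanged.

unchanged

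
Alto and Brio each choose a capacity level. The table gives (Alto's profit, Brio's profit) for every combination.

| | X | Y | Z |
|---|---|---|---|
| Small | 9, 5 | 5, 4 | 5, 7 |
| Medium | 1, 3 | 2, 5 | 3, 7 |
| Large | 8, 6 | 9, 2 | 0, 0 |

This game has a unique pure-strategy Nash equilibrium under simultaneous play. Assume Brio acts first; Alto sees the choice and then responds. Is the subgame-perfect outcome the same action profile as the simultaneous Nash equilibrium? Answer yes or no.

Work backward from Alto's decision.
- X: BR = Small, leader payoff 5.
- Y: BR = Large, leader payoff 2.
- Z: BR = Small, leader payoff 7.
Maximizing over 5, 2, 7, Brio chooses Z. Subgame-perfect outcome: (Small, Z) with payoffs (5, 7).
Under simultaneous play:
Alto's best replies: X→Small; Y→Large; Z→Small.
Brio's best replies: Small→Z; Medium→Z; Large→X.
The unique mutual best reply is (Small, Z), giving (5, 7).
Sequential outcome (Small, Z) coincides with the Nash profile (Small, Z).

yes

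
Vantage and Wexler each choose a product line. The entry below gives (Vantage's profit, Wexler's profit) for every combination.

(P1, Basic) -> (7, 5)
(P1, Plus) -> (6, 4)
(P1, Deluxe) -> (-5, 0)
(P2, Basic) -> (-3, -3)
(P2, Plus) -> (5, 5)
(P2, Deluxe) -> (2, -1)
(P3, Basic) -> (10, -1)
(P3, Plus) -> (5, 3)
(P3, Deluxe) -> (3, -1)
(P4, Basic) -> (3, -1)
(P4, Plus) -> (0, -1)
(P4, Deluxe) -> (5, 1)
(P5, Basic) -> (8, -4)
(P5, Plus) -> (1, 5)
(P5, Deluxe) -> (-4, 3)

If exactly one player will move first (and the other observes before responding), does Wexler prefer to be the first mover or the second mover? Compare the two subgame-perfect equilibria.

If Vantage leads: Wexler's best replies are P1→Basic, P2→Plus, P3→Plus, P4→Deluxe, P5→Plus; Vantage's induced payoffs 7, 5, 5, 5, 1; outcome (P1, Basic), payoffs (7, 5).
If Wexler leads: Vantage's best replies are Basic→P3, Plus→P1, Deluxe→P4; Wexler's induced payoffs -1, 4, 1; outcome (P1, Plus), payoffs (6, 4).
Wexler gets 4 moving first and 5 moving second, so Wexler prefers to move second.

second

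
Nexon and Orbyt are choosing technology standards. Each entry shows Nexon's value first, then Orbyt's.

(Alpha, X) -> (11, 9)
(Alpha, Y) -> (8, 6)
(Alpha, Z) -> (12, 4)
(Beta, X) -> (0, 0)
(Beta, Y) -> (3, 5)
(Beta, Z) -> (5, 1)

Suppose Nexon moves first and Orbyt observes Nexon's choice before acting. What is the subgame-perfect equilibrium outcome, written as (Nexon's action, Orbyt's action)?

(Alpha, X)

Solve by backward induction (Nexon leads).
- Alpha → Orbyt plays X (best of 9, 6, 4); Nexon gets 11.
- Beta → Orbyt plays Y (best of 0, 5, 1); Nexon gets 3.
Among 11, 3, the best is 11 at Alpha. Subgame-perfect outcome: (Alpha, X) with payoffs (11, 9).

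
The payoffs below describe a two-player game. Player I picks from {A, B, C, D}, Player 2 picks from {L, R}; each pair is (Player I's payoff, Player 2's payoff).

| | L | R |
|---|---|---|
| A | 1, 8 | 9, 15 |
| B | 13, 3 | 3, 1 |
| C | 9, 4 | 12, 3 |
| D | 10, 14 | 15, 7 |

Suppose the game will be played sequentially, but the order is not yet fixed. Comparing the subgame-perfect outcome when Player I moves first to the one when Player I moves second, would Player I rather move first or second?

second

If Player I leads: Player 2's best replies are A→R, B→L, C→L, D→L; Player I's induced payoffs 9, 13, 9, 10; outcome (B, L), payoffs (13, 3).
If Player 2 leads: Player I's best replies are L→B, R→D; Player 2's induced payoffs 3, 7; outcome (D, R), payoffs (15, 7).
Player I gets 13 moving first and 15 moving second, so Player I prefers to move second.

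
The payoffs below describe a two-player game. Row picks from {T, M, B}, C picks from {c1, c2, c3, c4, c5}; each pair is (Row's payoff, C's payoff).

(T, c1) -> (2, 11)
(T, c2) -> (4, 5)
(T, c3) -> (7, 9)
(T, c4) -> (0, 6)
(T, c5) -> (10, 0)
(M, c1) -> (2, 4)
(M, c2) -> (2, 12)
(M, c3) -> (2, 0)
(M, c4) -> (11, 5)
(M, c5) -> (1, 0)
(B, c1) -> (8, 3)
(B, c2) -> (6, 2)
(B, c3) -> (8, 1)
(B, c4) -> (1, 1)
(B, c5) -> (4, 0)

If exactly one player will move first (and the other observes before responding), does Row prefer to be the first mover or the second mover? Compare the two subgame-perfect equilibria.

second

If Row leads: C's best replies are T→c1, M→c2, B→c1; Row's induced payoffs 2, 2, 8; outcome (B, c1), payoffs (8, 3).
If C leads: Row's best replies are c1→B, c2→B, c3→B, c4→M, c5→T; C's induced payoffs 3, 2, 1, 5, 0; outcome (M, c4), payoffs (11, 5).
Row gets 8 moving first and 11 moving second, so Row prefers to move second.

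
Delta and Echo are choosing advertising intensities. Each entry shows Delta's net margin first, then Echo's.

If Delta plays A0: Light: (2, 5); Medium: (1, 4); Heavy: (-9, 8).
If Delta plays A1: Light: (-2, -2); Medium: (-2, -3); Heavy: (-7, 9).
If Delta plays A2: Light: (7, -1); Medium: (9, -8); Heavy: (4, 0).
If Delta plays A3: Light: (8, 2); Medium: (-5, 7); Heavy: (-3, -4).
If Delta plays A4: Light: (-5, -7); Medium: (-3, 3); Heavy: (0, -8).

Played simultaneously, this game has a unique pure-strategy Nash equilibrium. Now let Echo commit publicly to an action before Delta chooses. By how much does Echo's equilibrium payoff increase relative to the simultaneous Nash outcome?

2

Work backward from Delta's decision.
- Light: Delta compares 2, -2, 7, 8, -5 and picks A3; Echo would get 2.
- Medium: Delta compares 1, -2, 9, -5, -3 and picks A2; Echo would get -8.
- Heavy: Delta compares -9, -7, 4, -3, 0 and picks A2; Echo would get 0.
Echo's induced payoffs are 2, -8, 0, so Echo commits to Light. Subgame-perfect outcome: (A3, Light) with payoffs (8, 2).
For the simultaneous game, intersect best replies.
Delta's best replies: Light→A3; Medium→A2; Heavy→A2.
Echo's best replies: A0→Heavy; A1→Heavy; A2→Heavy; A3→Medium; A4→Medium.
Only (A2, Heavy) has each player best-responding; Nash payoffs (4, 0).
Echo's commitment gain: 2 − 0 = 2.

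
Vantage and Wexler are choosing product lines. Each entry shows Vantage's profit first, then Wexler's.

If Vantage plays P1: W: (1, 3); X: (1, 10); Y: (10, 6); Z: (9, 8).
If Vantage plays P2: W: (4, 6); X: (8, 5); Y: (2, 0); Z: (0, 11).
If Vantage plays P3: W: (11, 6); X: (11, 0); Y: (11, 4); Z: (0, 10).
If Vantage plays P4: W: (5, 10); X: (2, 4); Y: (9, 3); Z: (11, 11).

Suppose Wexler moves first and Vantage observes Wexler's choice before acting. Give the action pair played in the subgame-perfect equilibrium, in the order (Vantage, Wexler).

(P4, Z)

Work backward from Vantage's decision.
- W: Vantage compares 1, 4, 11, 5 and picks P3; Wexler would get 6.
- X: Vantage compares 1, 8, 11, 2 and picks P3; Wexler would get 0.
- Y: Vantage compares 10, 2, 11, 9 and picks P3; Wexler would get 4.
- Z: Vantage compares 9, 0, 0, 11 and picks P4; Wexler would get 11.
Among 6, 0, 4, 11, the best is 11 at Z. Subgame-perfect outcome: (P4, Z) with payoffs (11, 11).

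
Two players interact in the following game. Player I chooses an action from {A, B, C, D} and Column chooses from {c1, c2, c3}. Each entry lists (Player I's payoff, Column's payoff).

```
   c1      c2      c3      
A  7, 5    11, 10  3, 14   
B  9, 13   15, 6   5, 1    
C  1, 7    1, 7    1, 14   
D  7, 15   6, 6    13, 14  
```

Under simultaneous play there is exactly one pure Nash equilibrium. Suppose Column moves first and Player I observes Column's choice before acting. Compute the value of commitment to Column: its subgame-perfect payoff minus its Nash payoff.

1

Solve by backward induction (Column leads).
- c1 → Player I plays B (best of 7, 9, 1, 7); Column gets 13.
- c2 → Player I plays B (best of 11, 15, 1, 6); Column gets 6.
- c3 → Player I plays D (best of 3, 5, 1, 13); Column gets 14.
Maximizing over 13, 6, 14, Column chooses c3. Subgame-perfect outcome: (D, c3) with payoffs (13, 14).
Under simultaneous play:
Player I's best replies: c1→B; c2→B; c3→D.
Column's best replies: A→c3; B→c1; C→c3; D→c1.
The unique mutual best reply is (B, c1), giving (9, 13).
Column's commitment gain: 14 − 13 = 1.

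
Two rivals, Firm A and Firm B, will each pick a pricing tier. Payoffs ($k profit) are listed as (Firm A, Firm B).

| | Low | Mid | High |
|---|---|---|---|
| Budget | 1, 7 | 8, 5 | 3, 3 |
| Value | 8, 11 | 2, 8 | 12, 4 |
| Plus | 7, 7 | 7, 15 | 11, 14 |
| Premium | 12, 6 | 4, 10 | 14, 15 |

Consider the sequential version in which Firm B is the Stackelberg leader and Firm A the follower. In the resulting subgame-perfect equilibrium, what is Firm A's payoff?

14

Work backward from Firm A's decision.
- Low → Firm A plays Premium (best of 1, 8, 7, 12); Firm B gets 6.
- Mid → Firm A plays Budget (best of 8, 2, 7, 4); Firm B gets 5.
- High → Firm A plays Premium (best of 3, 12, 11, 14); Firm B gets 15.
Firm B's induced payoffs are 6, 5, 15, so Firm B commits to High. Subgame-perfect outcome: (Premium, High) with payoffs (14, 15).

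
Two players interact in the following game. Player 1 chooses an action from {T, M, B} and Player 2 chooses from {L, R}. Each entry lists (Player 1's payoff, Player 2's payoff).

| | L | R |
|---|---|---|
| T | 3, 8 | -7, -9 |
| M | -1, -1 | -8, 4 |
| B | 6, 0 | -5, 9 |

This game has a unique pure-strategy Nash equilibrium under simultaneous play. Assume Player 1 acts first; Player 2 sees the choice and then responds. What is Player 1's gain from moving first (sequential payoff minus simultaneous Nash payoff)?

8

Work backward from Player 2's decision.
- T: BR = L, leader payoff 3.
- M: BR = R, leader payoff -8.
- B: BR = R, leader payoff -5.
Among 3, -8, -5, the best is 3 at T. Subgame-perfect outcome: (T, L) with payoffs (3, 8).
Now find the simultaneous Nash equilibrium.
Player 1's best replies: L→B; R→B.
Player 2's best replies: T→L; M→R; B→R.
The unique mutual best reply is (B, R), giving (-5, 9).
Player 1's commitment gain: 3 − -5 = 8.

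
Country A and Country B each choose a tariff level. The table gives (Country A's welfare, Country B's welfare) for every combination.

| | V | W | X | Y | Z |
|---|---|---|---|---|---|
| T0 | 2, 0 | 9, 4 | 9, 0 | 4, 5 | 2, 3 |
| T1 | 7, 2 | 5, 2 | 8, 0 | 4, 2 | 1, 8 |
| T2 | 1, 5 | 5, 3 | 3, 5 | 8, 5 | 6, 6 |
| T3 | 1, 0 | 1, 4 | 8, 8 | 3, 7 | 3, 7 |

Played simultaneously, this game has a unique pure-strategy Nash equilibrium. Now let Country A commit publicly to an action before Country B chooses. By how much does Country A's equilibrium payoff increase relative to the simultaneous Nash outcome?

2

Backward induction with Country A moving first.
- T0: Country B compares 0, 4, 0, 5, 3 and picks Y; Country A would get 4.
- T1: Country B compares 2, 2, 0, 2, 8 and picks Z; Country A would get 1.
- T2: Country B compares 5, 3, 5, 5, 6 and picks Z; Country A would get 6.
- T3: Country B compares 0, 4, 8, 7, 7 and picks X; Country A would get 8.
Maximizing over 4, 1, 6, 8, Country A chooses T3. Subgame-perfect outcome: (T3, X) with payoffs (8, 8).
Now find the simultaneous Nash equilibrium.
Country A's best replies: V→T1; W→T0; X→T0; Y→T2; Z→T2.
Country B's best replies: T0→Y; T1→Z; T2→Z; T3→X.
Only (T2, Z) has each player best-responding; Nash payoffs (6, 6).
Country A's commitment gain: 8 − 6 = 2.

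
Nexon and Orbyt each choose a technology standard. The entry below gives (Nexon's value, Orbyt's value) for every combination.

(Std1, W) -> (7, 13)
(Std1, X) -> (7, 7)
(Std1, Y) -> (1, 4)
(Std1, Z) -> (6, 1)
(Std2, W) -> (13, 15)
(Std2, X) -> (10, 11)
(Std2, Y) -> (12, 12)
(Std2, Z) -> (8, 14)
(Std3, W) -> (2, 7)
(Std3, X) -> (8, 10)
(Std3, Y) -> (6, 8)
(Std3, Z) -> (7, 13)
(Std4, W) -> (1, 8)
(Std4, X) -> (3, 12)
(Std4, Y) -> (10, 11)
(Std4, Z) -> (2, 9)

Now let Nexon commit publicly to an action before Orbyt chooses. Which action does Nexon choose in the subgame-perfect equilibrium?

Backward induction with Nexon moving first.
- Std1: Orbyt compares 13, 7, 4, 1 and picks W; Nexon would get 7.
- Std2: Orbyt compares 15, 11, 12, 14 and picks W; Nexon would get 13.
- Std3: Orbyt compares 7, 10, 8, 13 and picks Z; Nexon would get 7.
- Std4: Orbyt compares 8, 12, 11, 9 and picks X; Nexon would get 3.
Among 7, 13, 7, 3, the best is 13 at Std2. Subgame-perfect outcome: (Std2, W) with payoffs (13, 15).

Std2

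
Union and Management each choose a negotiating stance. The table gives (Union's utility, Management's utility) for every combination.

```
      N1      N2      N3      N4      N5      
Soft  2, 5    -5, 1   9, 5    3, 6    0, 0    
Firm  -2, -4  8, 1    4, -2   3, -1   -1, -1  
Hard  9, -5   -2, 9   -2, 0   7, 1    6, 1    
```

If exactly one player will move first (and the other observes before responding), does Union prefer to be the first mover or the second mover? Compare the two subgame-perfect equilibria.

second

If Union leads: Management's best replies are Soft→N4, Firm→N2, Hard→N2; Union's induced payoffs 3, 8, -2; outcome (Firm, N2), payoffs (8, 1).
If Management leads: Union's best replies are N1→Hard, N2→Firm, N3→Soft, N4→Hard, N5→Hard; Management's induced payoffs -5, 1, 5, 1, 1; outcome (Soft, N3), payoffs (9, 5).
Union gets 8 moving first and 9 moving second, so Union prefers to move second.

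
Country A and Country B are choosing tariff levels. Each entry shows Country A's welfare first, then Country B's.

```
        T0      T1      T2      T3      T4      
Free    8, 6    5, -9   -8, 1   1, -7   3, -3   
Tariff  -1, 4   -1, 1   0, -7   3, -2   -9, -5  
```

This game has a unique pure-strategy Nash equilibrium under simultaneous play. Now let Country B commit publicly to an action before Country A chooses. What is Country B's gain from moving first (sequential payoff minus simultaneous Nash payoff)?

Solve by backward induction (Country B leads).
- T0 → Country A plays Free (best of 8, -1); Country B gets 6.
- T1 → Country A plays Free (best of 5, -1); Country B gets -9.
- T2 → Country A plays Tariff (best of -8, 0); Country B gets -7.
- T3 → Country A plays Tariff (best of 1, 3); Country B gets -2.
- T4 → Country A plays Free (best of 3, -9); Country B gets -3.
Country B's induced payoffs are 6, -9, -7, -2, -3, so Country B commits to T0. Subgame-perfect outcome: (Free, T0) with payoffs (8, 6).
Under simultaneous play:
Country A's best replies: T0→Free; T1→Free; T2→Tariff; T3→Tariff; T4→Free.
Country B's best replies: Free→T0; Tariff→T0.
The unique mutual best reply is (Free, T0), giving (8, 6).
Country B's commitment gain: 6 − 6 = 0.

0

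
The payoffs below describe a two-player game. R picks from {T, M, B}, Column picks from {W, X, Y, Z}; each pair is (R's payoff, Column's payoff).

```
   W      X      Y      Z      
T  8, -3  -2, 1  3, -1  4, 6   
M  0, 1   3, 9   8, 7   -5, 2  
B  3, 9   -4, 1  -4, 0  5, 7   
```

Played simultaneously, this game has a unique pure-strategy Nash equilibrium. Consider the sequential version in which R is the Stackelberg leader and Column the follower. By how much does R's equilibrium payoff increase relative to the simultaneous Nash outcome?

Column best-responds to each possible R move:
- T: BR = Z, leader payoff 4.
- M: BR = X, leader payoff 3.
- B: BR = W, leader payoff 3.
Among 4, 3, 3, the best is 4 at T. Subgame-perfect outcome: (T, Z) with payoffs (4, 6).
Under simultaneous play:
R's best replies: W→T; X→M; Y→M; Z→B.
Column's best replies: T→Z; M→X; B→W.
Only (M, X) has each player best-responding; Nash payoffs (3, 9).
R's commitment gain: 4 − 3 = 1.

1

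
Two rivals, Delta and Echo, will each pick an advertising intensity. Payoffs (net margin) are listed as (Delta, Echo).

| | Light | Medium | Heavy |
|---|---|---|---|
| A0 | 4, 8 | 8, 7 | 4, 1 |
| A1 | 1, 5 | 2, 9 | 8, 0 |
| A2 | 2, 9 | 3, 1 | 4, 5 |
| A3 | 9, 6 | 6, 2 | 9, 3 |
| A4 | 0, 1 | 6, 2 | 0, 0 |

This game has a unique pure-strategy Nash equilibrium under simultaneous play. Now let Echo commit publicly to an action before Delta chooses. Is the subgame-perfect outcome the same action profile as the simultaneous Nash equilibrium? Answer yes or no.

Work backward from Delta's decision.
- Light: Delta compares 4, 1, 2, 9, 0 and picks A3; Echo would get 6.
- Medium: Delta compares 8, 2, 3, 6, 6 and picks A0; Echo would get 7.
- Heavy: Delta compares 4, 8, 4, 9, 0 and picks A3; Echo would get 3.
Among 6, 7, 3, the best is 7 at Medium. Subgame-perfect outcome: (A0, Medium) with payoffs (8, 7).
Under simultaneous play:
Delta's best replies: Light→A3; Medium→A0; Heavy→A3.
Echo's best replies: A0→Light; A1→Medium; A2→Light; A3→Light; A4→Medium.
The unique mutual best reply is (A3, Light), giving (9, 6).
Sequential outcome (A0, Medium) differs from the Nash profile (A3, Light).

no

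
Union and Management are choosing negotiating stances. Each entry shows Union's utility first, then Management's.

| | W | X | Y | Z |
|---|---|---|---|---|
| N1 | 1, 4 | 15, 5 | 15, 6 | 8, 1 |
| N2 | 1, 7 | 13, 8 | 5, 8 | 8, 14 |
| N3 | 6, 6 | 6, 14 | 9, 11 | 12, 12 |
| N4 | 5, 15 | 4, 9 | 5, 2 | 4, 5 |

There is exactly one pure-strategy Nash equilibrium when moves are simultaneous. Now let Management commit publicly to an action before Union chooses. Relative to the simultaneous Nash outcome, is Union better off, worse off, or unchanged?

Work backward from Union's decision.
- W → Union plays N3 (best of 1, 1, 6, 5); Management gets 6.
- X → Union plays N1 (best of 15, 13, 6, 4); Management gets 5.
- Y → Union plays N1 (best of 15, 5, 9, 5); Management gets 6.
- Z → Union plays N3 (best of 8, 8, 12, 4); Management gets 12.
Management's induced payoffs are 6, 5, 6, 12, so Management commits to Z. Subgame-perfect outcome: (N3, Z) with payoffs (12, 12).
Now find the simultaneous Nash equilibrium.
Union's best replies: W→N3; X→N1; Y→N1; Z→N3.
Management's best replies: N1→Y; N2→Z; N3→X; N4→W.
Only (N1, Y) has each player best-responding; Nash payoffs (15, 6).
Union earns 12 sequentially versus 15 at the Nash outcome: worse off.

worse off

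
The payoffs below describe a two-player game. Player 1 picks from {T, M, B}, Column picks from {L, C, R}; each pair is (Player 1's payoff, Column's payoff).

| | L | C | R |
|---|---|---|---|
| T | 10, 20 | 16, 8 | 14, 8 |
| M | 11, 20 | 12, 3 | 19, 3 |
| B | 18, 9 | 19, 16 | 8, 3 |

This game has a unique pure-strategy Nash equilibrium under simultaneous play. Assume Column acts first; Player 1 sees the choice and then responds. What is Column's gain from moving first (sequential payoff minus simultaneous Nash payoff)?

Backward induction with Column moving first.
- L → Player 1 plays B (best of 10, 11, 18); Column gets 9.
- C → Player 1 plays B (best of 16, 12, 19); Column gets 16.
- R → Player 1 plays M (best of 14, 19, 8); Column gets 3.
Among 9, 16, 3, the best is 16 at C. Subgame-perfect outcome: (B, C) with payoffs (19, 16).
Under simultaneous play:
Player 1's best replies: L→B; C→B; R→M.
Column's best replies: T→L; M→L; B→C.
Only (B, C) has each player best-responding; Nash payoffs (19, 16).
Column's commitment gain: 16 − 16 = 0.

0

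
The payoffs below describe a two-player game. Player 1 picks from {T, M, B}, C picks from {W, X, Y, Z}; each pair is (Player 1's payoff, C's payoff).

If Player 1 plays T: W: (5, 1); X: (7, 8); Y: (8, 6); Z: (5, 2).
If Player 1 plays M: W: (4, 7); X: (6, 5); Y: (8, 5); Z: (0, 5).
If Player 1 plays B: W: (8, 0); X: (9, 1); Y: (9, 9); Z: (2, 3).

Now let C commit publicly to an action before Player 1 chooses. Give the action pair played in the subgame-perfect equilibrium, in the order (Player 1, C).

(B, Y)

Solve by backward induction (C leads).
- W: BR = B, leader payoff 0.
- X: BR = B, leader payoff 1.
- Y: BR = B, leader payoff 9.
- Z: BR = T, leader payoff 2.
C's induced payoffs are 0, 1, 9, 2, so C commits to Y. Subgame-perfect outcome: (B, Y) with payoffs (9, 9).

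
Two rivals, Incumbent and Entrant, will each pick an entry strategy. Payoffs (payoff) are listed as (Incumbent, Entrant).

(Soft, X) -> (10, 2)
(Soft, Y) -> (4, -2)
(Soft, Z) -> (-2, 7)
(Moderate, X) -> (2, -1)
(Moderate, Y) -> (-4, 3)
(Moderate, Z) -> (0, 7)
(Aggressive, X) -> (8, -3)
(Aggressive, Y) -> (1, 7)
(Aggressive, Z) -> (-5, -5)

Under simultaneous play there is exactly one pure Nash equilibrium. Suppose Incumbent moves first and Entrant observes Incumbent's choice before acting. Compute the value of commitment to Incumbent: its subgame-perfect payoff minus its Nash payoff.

1

Work backward from Entrant's decision.
- Soft: BR = Z, leader payoff -2.
- Moderate: BR = Z, leader payoff 0.
- Aggressive: BR = Y, leader payoff 1.
Maximizing over -2, 0, 1, Incumbent chooses Aggressive. Subgame-perfect outcome: (Aggressive, Y) with payoffs (1, 7).
For the simultaneous game, intersect best replies.
Incumbent's best replies: X→Soft; Y→Soft; Z→Moderate.
Entrant's best replies: Soft→Z; Moderate→Z; Aggressive→Y.
The unique mutual best reply is (Moderate, Z), giving (0, 7).
Incumbent's commitment gain: 1 − 0 = 1.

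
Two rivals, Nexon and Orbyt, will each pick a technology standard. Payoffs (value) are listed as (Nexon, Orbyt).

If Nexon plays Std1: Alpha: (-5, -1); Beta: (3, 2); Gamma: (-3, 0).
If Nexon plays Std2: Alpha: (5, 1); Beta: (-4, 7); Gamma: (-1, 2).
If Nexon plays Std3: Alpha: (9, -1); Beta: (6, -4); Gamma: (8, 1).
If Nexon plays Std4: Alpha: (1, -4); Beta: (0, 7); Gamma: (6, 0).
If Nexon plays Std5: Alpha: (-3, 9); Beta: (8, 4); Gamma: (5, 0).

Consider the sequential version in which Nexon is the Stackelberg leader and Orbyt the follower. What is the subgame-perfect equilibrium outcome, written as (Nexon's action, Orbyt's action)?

(Std3, Gamma)

Solve by backward induction (Nexon leads).
- Std1: BR = Beta, leader payoff 3.
- Std2: BR = Beta, leader payoff -4.
- Std3: BR = Gamma, leader payoff 8.
- Std4: BR = Beta, leader payoff 0.
- Std5: BR = Alpha, leader payoff -3.
Nexon's induced payoffs are 3, -4, 8, 0, -3, so Nexon commits to Std3. Subgame-perfect outcome: (Std3, Gamma) with payoffs (8, 1).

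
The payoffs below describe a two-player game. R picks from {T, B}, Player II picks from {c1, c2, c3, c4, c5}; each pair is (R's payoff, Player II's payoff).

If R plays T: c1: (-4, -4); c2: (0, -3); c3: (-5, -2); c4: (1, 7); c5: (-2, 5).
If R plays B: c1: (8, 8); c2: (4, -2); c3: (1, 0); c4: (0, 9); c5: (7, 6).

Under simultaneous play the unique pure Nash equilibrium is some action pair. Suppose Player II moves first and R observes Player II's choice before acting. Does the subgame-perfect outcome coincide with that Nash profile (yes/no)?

no

R best-responds to each possible Player II move:
- c1: BR = B, leader payoff 8.
- c2: BR = B, leader payoff -2.
- c3: BR = B, leader payoff 0.
- c4: BR = T, leader payoff 7.
- c5: BR = B, leader payoff 6.
Among 8, -2, 0, 7, 6, the best is 8 at c1. Subgame-perfect outcome: (B, c1) with payoffs (8, 8).
For the simultaneous game, intersect best replies.
R's best replies: c1→B; c2→B; c3→B; c4→T; c5→B.
Player II's best replies: T→c4; B→c4.
The unique mutual best reply is (T, c4), giving (1, 7).
Sequential outcome (B, c1) differs from the Nash profile (T, c4).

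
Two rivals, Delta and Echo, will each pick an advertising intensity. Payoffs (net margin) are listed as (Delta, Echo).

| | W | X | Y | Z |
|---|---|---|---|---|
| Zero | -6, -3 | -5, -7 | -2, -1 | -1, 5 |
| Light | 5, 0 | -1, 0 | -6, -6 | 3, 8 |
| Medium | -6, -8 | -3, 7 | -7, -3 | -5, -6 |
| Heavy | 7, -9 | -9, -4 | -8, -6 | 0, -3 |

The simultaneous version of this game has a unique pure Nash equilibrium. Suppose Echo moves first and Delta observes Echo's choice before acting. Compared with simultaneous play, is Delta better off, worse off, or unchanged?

Backward induction with Echo moving first.
- W → Delta plays Heavy (best of -6, 5, -6, 7); Echo gets -9.
- X → Delta plays Light (best of -5, -1, -3, -9); Echo gets 0.
- Y → Delta plays Zero (best of -2, -6, -7, -8); Echo gets -1.
- Z → Delta plays Light (best of -1, 3, -5, 0); Echo gets 8.
Maximizing over -9, 0, -1, 8, Echo chooses Z. Subgame-perfect outcome: (Light, Z) with payoffs (3, 8).
For the simultaneous game, intersect best replies.
Delta's best replies: W→Heavy; X→Light; Y→Zero; Z→Light.
Echo's best replies: Zero→Z; Light→Z; Medium→X; Heavy→Z.
The unique mutual best reply is (Light, Z), giving (3, 8).
Delta earns 3 sequentially versus 3 at the Nash outcome: unchanged.

unchanged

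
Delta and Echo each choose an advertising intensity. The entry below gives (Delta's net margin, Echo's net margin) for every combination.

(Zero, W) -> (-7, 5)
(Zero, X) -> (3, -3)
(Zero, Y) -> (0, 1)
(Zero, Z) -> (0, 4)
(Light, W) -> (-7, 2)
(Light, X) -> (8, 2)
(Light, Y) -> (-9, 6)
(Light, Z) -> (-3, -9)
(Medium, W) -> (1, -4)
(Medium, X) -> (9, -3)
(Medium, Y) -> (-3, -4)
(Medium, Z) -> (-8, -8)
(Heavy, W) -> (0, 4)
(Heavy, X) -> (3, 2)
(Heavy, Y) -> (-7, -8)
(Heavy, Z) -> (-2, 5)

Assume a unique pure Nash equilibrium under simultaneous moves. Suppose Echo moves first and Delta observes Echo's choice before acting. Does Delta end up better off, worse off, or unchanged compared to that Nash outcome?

Work backward from Delta's decision.
- W → Delta plays Medium (best of -7, -7, 1, 0); Echo gets -4.
- X → Delta plays Medium (best of 3, 8, 9, 3); Echo gets -3.
- Y → Delta plays Zero (best of 0, -9, -3, -7); Echo gets 1.
- Z → Delta plays Zero (best of 0, -3, -8, -2); Echo gets 4.
Maximizing over -4, -3, 1, 4, Echo chooses Z. Subgame-perfect outcome: (Zero, Z) with payoffs (0, 4).
Under simultaneous play:
Delta's best replies: W→Medium; X→Medium; Y→Zero; Z→Zero.
Echo's best replies: Zero→W; Light→Y; Medium→X; Heavy→Z.
The unique mutual best reply is (Medium, X), giving (9, -3).
Delta earns 0 sequentially versus 9 at the Nash outcome: worse off.

worse off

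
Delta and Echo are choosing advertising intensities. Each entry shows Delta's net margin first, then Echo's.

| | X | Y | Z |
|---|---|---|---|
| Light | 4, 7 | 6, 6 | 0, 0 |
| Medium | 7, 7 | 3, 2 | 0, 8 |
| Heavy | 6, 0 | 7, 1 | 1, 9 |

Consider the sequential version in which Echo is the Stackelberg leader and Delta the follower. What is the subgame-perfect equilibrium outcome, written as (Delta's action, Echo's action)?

(Heavy, Z)

Backward induction with Echo moving first.
- X: BR = Medium, leader payoff 7.
- Y: BR = Heavy, leader payoff 1.
- Z: BR = Heavy, leader payoff 9.
Among 7, 1, 9, the best is 9 at Z. Subgame-perfect outcome: (Heavy, Z) with payoffs (1, 9).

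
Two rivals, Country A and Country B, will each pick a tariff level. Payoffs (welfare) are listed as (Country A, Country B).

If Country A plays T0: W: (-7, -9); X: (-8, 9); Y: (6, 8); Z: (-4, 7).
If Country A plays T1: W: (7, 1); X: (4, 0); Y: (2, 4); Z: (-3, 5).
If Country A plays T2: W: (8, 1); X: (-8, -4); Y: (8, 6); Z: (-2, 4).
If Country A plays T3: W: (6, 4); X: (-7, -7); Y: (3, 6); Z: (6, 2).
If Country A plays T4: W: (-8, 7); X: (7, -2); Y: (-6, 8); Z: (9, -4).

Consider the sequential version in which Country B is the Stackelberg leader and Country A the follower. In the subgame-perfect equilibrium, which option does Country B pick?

Y

Solve by backward induction (Country B leads).
- W: BR = T2, leader payoff 1.
- X: BR = T4, leader payoff -2.
- Y: BR = T2, leader payoff 6.
- Z: BR = T4, leader payoff -4.
Maximizing over 1, -2, 6, -4, Country B chooses Y. Subgame-perfect outcome: (T2, Y) with payoffs (8, 6).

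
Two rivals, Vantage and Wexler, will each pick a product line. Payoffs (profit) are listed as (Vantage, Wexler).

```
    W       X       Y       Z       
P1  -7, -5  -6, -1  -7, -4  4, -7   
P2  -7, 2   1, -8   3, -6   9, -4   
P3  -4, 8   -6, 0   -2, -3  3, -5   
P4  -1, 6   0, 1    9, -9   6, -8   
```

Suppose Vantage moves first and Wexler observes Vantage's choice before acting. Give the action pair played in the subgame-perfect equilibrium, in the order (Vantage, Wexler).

Wexler best-responds to each possible Vantage move:
- P1 → Wexler plays X (best of -5, -1, -4, -7); Vantage gets -6.
- P2 → Wexler plays W (best of 2, -8, -6, -4); Vantage gets -7.
- P3 → Wexler plays W (best of 8, 0, -3, -5); Vantage gets -4.
- P4 → Wexler plays W (best of 6, 1, -9, -8); Vantage gets -1.
Maximizing over -6, -7, -4, -1, Vantage chooses P4. Subgame-perfect outcome: (P4, W) with payoffs (-1, 6).

(P4, W)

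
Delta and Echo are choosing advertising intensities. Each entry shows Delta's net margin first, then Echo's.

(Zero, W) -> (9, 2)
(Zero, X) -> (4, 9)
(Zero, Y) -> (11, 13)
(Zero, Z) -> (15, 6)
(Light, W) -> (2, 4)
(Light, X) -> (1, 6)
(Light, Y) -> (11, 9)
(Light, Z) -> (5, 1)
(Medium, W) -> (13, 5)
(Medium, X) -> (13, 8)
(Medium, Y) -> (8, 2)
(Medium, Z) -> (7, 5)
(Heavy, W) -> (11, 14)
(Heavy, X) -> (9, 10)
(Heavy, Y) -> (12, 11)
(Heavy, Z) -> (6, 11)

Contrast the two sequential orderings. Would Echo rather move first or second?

first

If Delta leads: Echo's best replies are Zero→Y, Light→Y, Medium→X, Heavy→W; Delta's induced payoffs 11, 11, 13, 11; outcome (Medium, X), payoffs (13, 8).
If Echo leads: Delta's best replies are W→Medium, X→Medium, Y→Heavy, Z→Zero; Echo's induced payoffs 5, 8, 11, 6; outcome (Heavy, Y), payoffs (12, 11).
Echo gets 11 moving first and 8 moving second, so Echo prefers to move first.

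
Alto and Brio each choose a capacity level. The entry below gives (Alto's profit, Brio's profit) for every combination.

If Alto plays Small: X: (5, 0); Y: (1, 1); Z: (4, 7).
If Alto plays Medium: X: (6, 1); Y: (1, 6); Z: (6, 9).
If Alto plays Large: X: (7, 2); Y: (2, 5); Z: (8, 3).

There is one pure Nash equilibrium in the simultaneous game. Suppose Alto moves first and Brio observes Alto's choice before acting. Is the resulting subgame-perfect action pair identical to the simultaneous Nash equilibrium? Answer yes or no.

Solve by backward induction (Alto leads).
- Small: Brio compares 0, 1, 7 and picks Z; Alto would get 4.
- Medium: Brio compares 1, 6, 9 and picks Z; Alto would get 6.
- Large: Brio compares 2, 5, 3 and picks Y; Alto would get 2.
Maximizing over 4, 6, 2, Alto chooses Medium. Subgame-perfect outcome: (Medium, Z) with payoffs (6, 9).
Under simultaneous play:
Alto's best replies: X→Large; Y→Large; Z→Large.
Brio's best replies: Small→Z; Medium→Z; Large→Y.
Only (Large, Y) has each player best-responding; Nash payoffs (2, 5).
Sequential outcome (Medium, Z) differs from the Nash profile (Large, Y).

no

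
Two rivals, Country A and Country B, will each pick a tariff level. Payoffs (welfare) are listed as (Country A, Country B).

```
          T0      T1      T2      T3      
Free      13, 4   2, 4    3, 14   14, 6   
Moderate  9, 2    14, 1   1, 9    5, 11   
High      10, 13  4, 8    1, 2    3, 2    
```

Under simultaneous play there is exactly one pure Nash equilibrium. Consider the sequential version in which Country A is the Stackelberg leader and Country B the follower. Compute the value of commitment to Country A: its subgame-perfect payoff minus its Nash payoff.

Country B best-responds to each possible Country A move:
- Free: Country B compares 4, 4, 14, 6 and picks T2; Country A would get 3.
- Moderate: Country B compares 2, 1, 9, 11 and picks T3; Country A would get 5.
- High: Country B compares 13, 8, 2, 2 and picks T0; Country A would get 10.
Among 3, 5, 10, the best is 10 at High. Subgame-perfect outcome: (High, T0) with payoffs (10, 13).
Now find the simultaneous Nash equilibrium.
Country A's best replies: T0→Free; T1→Moderate; T2→Free; T3→Free.
Country B's best replies: Free→T2; Moderate→T3; High→T0.
Only (Free, T2) has each player best-responding; Nash payoffs (3, 14).
Country A's commitment gain: 10 − 3 = 7.

7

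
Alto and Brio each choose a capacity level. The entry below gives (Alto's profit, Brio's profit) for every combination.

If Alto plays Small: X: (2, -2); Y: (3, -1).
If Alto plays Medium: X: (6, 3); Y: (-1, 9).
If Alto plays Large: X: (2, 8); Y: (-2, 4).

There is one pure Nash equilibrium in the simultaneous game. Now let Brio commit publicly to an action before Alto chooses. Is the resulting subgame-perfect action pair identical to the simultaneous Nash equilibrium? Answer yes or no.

no

Backward induction with Brio moving first.
- X: BR = Medium, leader payoff 3.
- Y: BR = Small, leader payoff -1.
Among 3, -1, the best is 3 at X. Subgame-perfect outcome: (Medium, X) with payoffs (6, 3).
Under simultaneous play:
Alto's best replies: X→Medium; Y→Small.
Brio's best replies: Small→Y; Medium→Y; Large→X.
The unique mutual best reply is (Small, Y), giving (3, -1).
Sequential outcome (Medium, X) differs from the Nash profile (Small, Y).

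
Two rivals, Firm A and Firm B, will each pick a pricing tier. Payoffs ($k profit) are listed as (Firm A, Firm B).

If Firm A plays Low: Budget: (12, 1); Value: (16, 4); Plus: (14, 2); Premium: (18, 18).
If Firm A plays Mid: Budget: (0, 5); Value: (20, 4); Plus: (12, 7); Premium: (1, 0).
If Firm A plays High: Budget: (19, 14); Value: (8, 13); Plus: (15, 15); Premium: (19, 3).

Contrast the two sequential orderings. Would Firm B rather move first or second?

second

If Firm A leads: Firm B's best replies are Low→Premium, Mid→Plus, High→Plus; Firm A's induced payoffs 18, 12, 15; outcome (Low, Premium), payoffs (18, 18).
If Firm B leads: Firm A's best replies are Budget→High, Value→Mid, Plus→High, Premium→High; Firm B's induced payoffs 14, 4, 15, 3; outcome (High, Plus), payoffs (15, 15).
Firm B gets 15 moving first and 18 moving second, so Firm B prefers to move second.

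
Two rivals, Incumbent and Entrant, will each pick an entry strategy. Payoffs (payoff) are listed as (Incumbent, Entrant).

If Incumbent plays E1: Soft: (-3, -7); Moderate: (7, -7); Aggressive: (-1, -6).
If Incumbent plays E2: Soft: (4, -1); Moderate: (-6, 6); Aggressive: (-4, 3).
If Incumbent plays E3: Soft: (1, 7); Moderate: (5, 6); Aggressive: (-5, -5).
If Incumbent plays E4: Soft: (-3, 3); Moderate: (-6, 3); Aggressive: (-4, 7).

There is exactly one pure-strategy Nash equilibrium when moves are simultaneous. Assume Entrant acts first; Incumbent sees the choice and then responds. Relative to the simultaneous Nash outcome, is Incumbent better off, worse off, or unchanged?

better off

Incumbent best-responds to each possible Entrant move:
- Soft: BR = E2, leader payoff -1.
- Moderate: BR = E1, leader payoff -7.
- Aggressive: BR = E1, leader payoff -6.
Maximizing over -1, -7, -6, Entrant chooses Soft. Subgame-perfect outcome: (E2, Soft) with payoffs (4, -1).
For the simultaneous game, intersect best replies.
Incumbent's best replies: Soft→E2; Moderate→E1; Aggressive→E1.
Entrant's best replies: E1→Aggressive; E2→Moderate; E3→Soft; E4→Aggressive.
The unique mutual best reply is (E1, Aggressive), giving (-1, -6).
Incumbent earns 4 sequentially versus -1 at the Nash outcome: better off.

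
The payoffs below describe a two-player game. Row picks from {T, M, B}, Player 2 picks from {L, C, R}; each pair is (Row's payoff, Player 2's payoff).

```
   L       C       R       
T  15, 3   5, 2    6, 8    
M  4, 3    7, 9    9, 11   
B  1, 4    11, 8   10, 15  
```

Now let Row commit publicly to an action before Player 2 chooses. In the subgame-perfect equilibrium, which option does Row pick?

Backward induction with Row moving first.
- T → Player 2 plays R (best of 3, 2, 8); Row gets 6.
- M → Player 2 plays R (best of 3, 9, 11); Row gets 9.
- B → Player 2 plays R (best of 4, 8, 15); Row gets 10.
Among 6, 9, 10, the best is 10 at B. Subgame-perfect outcome: (B, R) with payoffs (10, 15).

B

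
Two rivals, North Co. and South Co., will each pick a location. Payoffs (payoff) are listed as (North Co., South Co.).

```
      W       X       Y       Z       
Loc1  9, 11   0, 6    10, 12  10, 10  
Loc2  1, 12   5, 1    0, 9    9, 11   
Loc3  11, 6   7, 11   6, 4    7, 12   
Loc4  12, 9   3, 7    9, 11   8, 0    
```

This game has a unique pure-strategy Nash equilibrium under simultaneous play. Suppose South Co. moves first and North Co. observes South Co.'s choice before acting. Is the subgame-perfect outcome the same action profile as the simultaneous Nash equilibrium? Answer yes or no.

yes

Work backward from North Co.'s decision.
- W: North Co. compares 9, 1, 11, 12 and picks Loc4; South Co. would get 9.
- X: North Co. compares 0, 5, 7, 3 and picks Loc3; South Co. would get 11.
- Y: North Co. compares 10, 0, 6, 9 and picks Loc1; South Co. would get 12.
- Z: North Co. compares 10, 9, 7, 8 and picks Loc1; South Co. would get 10.
Maximizing over 9, 11, 12, 10, South Co. chooses Y. Subgame-perfect outcome: (Loc1, Y) with payoffs (10, 12).
For the simultaneous game, intersect best replies.
North Co.'s best replies: W→Loc4; X→Loc3; Y→Loc1; Z→Loc1.
South Co.'s best replies: Loc1→Y; Loc2→W; Loc3→Z; Loc4→Y.
Only (Loc1, Y) has each player best-responding; Nash payoffs (10, 12).
Sequential outcome (Loc1, Y) coincides with the Nash profile (Loc1, Y).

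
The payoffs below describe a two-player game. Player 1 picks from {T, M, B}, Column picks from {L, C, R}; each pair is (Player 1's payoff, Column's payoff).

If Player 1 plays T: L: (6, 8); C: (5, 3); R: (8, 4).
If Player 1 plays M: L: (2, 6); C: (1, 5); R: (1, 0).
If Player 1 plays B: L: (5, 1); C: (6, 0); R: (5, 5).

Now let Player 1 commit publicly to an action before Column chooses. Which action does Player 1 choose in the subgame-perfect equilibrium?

Column best-responds to each possible Player 1 move:
- T → Column plays L (best of 8, 3, 4); Player 1 gets 6.
- M → Column plays L (best of 6, 5, 0); Player 1 gets 2.
- B → Column plays R (best of 1, 0, 5); Player 1 gets 5.
Among 6, 2, 5, the best is 6 at T. Subgame-perfect outcome: (T, L) with payoffs (6, 8).

T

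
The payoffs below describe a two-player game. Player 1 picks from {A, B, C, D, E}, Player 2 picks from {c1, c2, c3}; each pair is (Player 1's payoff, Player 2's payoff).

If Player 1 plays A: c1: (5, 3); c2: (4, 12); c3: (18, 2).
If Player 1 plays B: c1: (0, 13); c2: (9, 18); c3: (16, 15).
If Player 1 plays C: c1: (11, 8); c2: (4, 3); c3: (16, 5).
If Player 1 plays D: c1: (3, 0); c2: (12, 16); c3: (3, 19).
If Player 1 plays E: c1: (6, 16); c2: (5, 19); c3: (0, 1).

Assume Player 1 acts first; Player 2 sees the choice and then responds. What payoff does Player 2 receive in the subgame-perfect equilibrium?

8

Solve by backward induction (Player 1 leads).
- A: Player 2 compares 3, 12, 2 and picks c2; Player 1 would get 4.
- B: Player 2 compares 13, 18, 15 and picks c2; Player 1 would get 9.
- C: Player 2 compares 8, 3, 5 and picks c1; Player 1 would get 11.
- D: Player 2 compares 0, 16, 19 and picks c3; Player 1 would get 3.
- E: Player 2 compares 16, 19, 1 and picks c2; Player 1 would get 5.
Player 1's induced payoffs are 4, 9, 11, 3, 5, so Player 1 commits to C. Subgame-perfect outcome: (C, c1) with payoffs (11, 8).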